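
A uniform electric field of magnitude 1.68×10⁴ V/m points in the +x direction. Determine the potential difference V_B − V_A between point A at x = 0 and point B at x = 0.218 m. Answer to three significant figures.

In a uniform field, potential decreases in the direction of E: V_B − V_A = −E·Δx.
V_B − V_A = −(1.68×10⁴ V/m)(0.218 m) = -3660 V.

-3660 V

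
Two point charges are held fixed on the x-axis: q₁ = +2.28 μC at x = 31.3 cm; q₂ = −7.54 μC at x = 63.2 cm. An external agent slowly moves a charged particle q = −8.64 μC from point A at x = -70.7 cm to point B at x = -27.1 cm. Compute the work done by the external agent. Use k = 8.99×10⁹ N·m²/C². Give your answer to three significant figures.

For quasistatic motion the external work equals the change in potential energy: W_ext = qΔV = q(V_B − V_A).
At A: distances to the source charges are 1.02 m, 1.34 m; V_A = Σ kqᵢ/rᵢ = -3.05×10⁴ V.
At B: distances to the source charges are 0.584 m, 0.903 m; V_B = Σ kqᵢ/rᵢ = -4.00×10⁴ V.
ΔV = V_B − V_A = -9440 V.
W_ext = qΔV = (-8.64×10⁻⁶ C)(-9440 V) = 0.0816 J.

0.0816 J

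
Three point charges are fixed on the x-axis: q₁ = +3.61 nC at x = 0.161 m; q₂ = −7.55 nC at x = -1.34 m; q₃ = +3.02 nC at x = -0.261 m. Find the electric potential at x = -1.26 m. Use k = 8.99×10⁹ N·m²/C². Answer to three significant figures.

Electric potential is a scalar, so the contributions from each charge add algebraically: V = Σ kqᵢ/rᵢ.
Distances from the field point to each charge: r₁ = 1.42 m, r₂ = 0.0800 m, r₃ = 0.999 m.
V = k[(3.61×10⁻⁹)/(1.42) + (-7.55×10⁻⁹)/(0.0800) + (3.02×10⁻⁹)/(0.999)] = -798 V.

-798 V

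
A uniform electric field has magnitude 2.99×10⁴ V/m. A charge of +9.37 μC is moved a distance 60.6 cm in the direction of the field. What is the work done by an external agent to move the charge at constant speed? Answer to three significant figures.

The potential change for a displacement 60.6 cm in the direction of the field is ΔV = −Ed = -1.81×10⁴ V.
W_ext = qΔV = -0.170 J.

-0.170 J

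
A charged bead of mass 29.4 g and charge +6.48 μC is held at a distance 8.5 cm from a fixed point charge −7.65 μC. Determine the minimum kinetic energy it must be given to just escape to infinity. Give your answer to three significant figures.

To just escape, total mechanical energy must reach zero at infinity: ½mv²_min + U = 0, so ½mv²_min = −U = |kQq|/r.
|U| = |kQq|/r = (8.99×10⁹ N·m²/C²)(7.65×10⁻⁶)(6.48×10⁻⁶)/(0.0850) = 5.24 J.

5.24 J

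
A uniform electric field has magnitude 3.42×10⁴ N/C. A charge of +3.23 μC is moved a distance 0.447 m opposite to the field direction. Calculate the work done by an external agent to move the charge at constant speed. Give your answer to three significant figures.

0.0494 J

The potential change for a displacement 0.447 m opposite to the field direction is ΔV = +Ed = 1.53×10⁴ V.
W_ext = qΔV = 0.0494 J.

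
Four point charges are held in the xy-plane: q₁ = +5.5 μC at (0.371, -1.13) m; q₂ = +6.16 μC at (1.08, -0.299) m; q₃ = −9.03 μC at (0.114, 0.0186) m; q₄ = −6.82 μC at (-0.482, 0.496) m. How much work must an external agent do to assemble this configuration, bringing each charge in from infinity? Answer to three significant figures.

The work to assemble the configuration equals its total potential energy, U = Σ kqᵢqⱼ/rᵢⱼ over all pairs.
Pair separations: r₁₂ = 1.09 m, r₁₃ = 1.18 m, r₁₄ = 1.84 m, r₂₃ = 1.02 m, r₂₄ = 1.75 m, r₃₄ = 0.764 m.
Summing all 6 pair terms gives U = -0.266 J.

-0.266 J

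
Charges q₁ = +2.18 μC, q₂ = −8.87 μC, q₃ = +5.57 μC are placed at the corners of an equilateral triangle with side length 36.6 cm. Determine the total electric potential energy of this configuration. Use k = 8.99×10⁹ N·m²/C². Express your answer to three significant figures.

The assembly work is the sum of pairwise potential energies, U = Σ_{i<j} kqᵢqⱼ/rᵢⱼ.
All three pair separations equal the side length, 0.366 m.
U = (-0.475) + (0.298) + (-1.21) = -1.39 J.

-1.39 J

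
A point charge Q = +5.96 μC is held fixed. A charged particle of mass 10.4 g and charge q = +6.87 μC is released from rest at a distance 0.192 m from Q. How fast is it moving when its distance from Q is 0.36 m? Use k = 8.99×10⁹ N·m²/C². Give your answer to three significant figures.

Only the electrostatic force acts, so mechanical energy is conserved: ½mv² = U₁ − U₂ = kQq(1/r₁ − 1/r₂).
U₁ − U₂ = (8.99×10⁹ N·m²/C²)(5.96×10⁻⁶ C)(6.87×10⁻⁶ C)(1/0.192 − 1/0.360) = 0.895 J.
v = √(2·0.895/0.0104) = 13.1 m/s.

13.1 m/s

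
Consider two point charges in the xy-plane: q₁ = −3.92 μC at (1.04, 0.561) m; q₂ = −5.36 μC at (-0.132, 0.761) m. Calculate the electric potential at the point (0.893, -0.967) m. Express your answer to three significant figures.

The total potential is the scalar sum of each charge's contribution, V = Σ kqᵢ/rᵢ.
Distances from the field point to each charge: r₁ = 1.54 m, r₂ = 2.01 m.
V = k[(-3.92×10⁻⁶)/(1.54) + (-5.36×10⁻⁶)/(2.01)] = -4.69×10⁴ V.

-4.69×10⁴ V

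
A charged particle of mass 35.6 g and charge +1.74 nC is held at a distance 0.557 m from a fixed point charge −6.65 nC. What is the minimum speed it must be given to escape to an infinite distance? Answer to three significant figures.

3.24×10⁻³ m/s

To just escape, total mechanical energy must reach zero at infinity: ½mv²_min + U = 0, so ½mv²_min = −U = |kQq|/r.
|U| = |kQq|/r = (8.99×10⁹ N·m²/C²)(6.65×10⁻⁹)(1.74×10⁻⁹)/(0.557) = 1.87×10⁻⁷ J.
v_min = √(2|U|/m) = √(2·1.87×10⁻⁷/0.0356) = 3.24×10⁻³ m/s.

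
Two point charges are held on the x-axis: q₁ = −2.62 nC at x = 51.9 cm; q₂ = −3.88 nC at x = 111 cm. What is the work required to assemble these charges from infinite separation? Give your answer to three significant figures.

1.55×10⁻⁷ J

The work to assemble the configuration equals its total potential energy, U = Σ kqᵢqⱼ/rᵢⱼ over all pairs.
Pair separations: r₁₂ = 0.591 m.
U = (1.55×10⁻⁷) = 1.55×10⁻⁷ J.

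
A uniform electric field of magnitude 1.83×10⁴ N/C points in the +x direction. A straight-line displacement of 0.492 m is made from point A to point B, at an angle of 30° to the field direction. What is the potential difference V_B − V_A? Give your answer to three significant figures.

-7800 V

Only the component of displacement along E changes the potential: ΔV = −E·d·cosθ.
ΔV = −(1.83×10⁴ V/m)(0.492 m)cos30° = -7800 V.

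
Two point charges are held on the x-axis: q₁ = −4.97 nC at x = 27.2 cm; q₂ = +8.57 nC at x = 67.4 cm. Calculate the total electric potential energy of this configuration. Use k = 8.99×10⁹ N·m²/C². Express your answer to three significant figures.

The assembly work is the sum of pairwise potential energies, U = Σ_{i<j} kqᵢqⱼ/rᵢⱼ.
Pair separations: r₁₂ = 0.402 m.
U = (-9.53×10⁻⁷) = -9.53×10⁻⁷ J.

-9.53×10⁻⁷ J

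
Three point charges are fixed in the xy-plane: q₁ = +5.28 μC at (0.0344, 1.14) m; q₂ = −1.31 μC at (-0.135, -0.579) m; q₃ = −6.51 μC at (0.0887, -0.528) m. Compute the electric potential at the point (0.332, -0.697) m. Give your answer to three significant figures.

-1.97×10⁵ V

Electric potential is a scalar, so the contributions from each charge add algebraically: V = Σ kqᵢ/rᵢ.
Distances from the field point to each charge: r₁ = 1.86 m, r₂ = 0.482 m, r₃ = 0.296 m.
V = k[(5.28×10⁻⁶)/(1.86) + (-1.31×10⁻⁶)/(0.482) + (-6.51×10⁻⁶)/(0.296)] = -1.97×10⁵ V.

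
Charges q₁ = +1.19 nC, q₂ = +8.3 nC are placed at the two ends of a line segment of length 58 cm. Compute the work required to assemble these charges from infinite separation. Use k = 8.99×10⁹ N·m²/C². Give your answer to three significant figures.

1.53×10⁻⁷ J

The work to assemble the configuration equals its total potential energy, U = Σ kqᵢqⱼ/rᵢⱼ over all pairs.
The separation is r = 0.580 m.
U = (1.53×10⁻⁷) = 1.53×10⁻⁷ J.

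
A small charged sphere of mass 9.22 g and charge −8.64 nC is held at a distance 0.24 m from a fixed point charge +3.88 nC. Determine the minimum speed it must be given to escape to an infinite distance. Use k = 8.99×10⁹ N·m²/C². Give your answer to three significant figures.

To just escape, total mechanical energy must reach zero at infinity: ½mv²_min + U = 0, so ½mv²_min = −U = |kQq|/r.
|U| = |kQq|/r = (8.99×10⁹ N·m²/C²)(3.88×10⁻⁹)(8.64×10⁻⁹)/(0.240) = 1.26×10⁻⁶ J.
v_min = √(2|U|/m) = √(2·1.26×10⁻⁶/9.22×10⁻³) = 0.0165 m/s.

0.0165 m/s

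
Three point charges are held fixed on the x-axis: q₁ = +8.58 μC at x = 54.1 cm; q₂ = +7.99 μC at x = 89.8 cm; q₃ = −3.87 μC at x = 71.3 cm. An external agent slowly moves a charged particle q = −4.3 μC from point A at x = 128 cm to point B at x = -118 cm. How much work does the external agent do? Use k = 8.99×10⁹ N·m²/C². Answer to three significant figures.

0.731 J

For quasistatic motion the external work equals the change in potential energy: W_ext = qΔV = q(V_B − V_A).
At A: distances to the source charges are 0.739 m, 0.382 m, 0.567 m; V_A = Σ kqᵢ/rᵢ = 2.31×10⁵ V.
At B: distances to the source charges are 1.72 m, 2.08 m, 1.89 m; V_B = Σ kqᵢ/rᵢ = 6.10×10⁴ V.
ΔV = V_B − V_A = -1.70×10⁵ V.
W_ext = qΔV = (-4.30×10⁻⁶ C)(-1.70×10⁵ V) = 0.731 J.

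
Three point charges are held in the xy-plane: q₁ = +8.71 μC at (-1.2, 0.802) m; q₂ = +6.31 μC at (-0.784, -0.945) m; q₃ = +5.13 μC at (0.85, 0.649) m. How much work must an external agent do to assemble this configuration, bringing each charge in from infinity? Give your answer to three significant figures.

0.598 J

The work to assemble the configuration equals its total potential energy, U = Σ kqᵢqⱼ/rᵢⱼ over all pairs.
Pair separations: r₁₂ = 1.80 m, r₁₃ = 2.06 m, r₂₃ = 2.28 m.
U = (0.275) + (0.195) + (0.127) = 0.598 J.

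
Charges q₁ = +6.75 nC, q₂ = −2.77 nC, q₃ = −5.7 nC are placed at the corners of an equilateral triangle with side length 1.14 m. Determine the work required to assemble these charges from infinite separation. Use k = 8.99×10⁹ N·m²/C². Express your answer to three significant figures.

The work to assemble the configuration equals its total potential energy, U = Σ kqᵢqⱼ/rᵢⱼ over all pairs.
All three pair separations equal the side length, 1.14 m.
U = (-1.47×10⁻⁷) + (-3.03×10⁻⁷) + (1.25×10⁻⁷) = -3.26×10⁻⁷ J.

-3.26×10⁻⁷ J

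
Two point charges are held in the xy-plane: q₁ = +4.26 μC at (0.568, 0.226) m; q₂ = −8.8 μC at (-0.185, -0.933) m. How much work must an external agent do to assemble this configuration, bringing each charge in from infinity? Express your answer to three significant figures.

The assembly work is the sum of pairwise potential energies, U = Σ_{i<j} kqᵢqⱼ/rᵢⱼ.
Pair separations: r₁₂ = 1.38 m.
U = (-0.244) = -0.244 J.

-0.244 J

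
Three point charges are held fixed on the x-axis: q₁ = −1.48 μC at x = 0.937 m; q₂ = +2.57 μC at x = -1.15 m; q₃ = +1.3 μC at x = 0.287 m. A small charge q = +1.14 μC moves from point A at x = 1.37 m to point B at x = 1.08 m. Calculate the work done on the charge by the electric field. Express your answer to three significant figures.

0.0652 J

The work done by the electric force is W_field = −ΔU = −q(V_B − V_A) = q(V_A − V_B).
At A: distances to the source charges are 0.433 m, 2.52 m, 1.08 m; V_A = Σ kqᵢ/rᵢ = -1.08×10⁴ V.
At B: distances to the source charges are 0.143 m, 2.23 m, 0.793 m; V_B = Σ kqᵢ/rᵢ = -6.79×10⁴ V.
ΔV = V_B − V_A = -5.72×10⁴ V.
W_field = −qΔV = −(1.14×10⁻⁶ C)(-5.72×10⁴ V) = 0.0652 J.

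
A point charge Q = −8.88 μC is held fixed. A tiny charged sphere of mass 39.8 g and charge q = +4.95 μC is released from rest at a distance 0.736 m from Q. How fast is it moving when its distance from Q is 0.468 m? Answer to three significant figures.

3.93 m/s

Only the electrostatic force acts, so mechanical energy is conserved: ½mv² = U₁ − U₂ = kQq(1/r₁ − 1/r₂).
U₁ − U₂ = (8.99×10⁹ N·m²/C²)(-8.88×10⁻⁶ C)(4.95×10⁻⁶ C)(1/0.736 − 1/0.468) = 0.307 J.
v = √(2·0.307/0.0398) = 3.93 m/s.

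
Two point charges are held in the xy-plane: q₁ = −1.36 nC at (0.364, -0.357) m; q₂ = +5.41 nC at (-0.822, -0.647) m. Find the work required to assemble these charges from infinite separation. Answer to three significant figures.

The work to assemble the configuration equals its total potential energy, U = Σ kqᵢqⱼ/rᵢⱼ over all pairs.
Pair separations: r₁₂ = 1.22 m.
U = (-5.42×10⁻⁸) = -5.42×10⁻⁸ J.

-5.42×10⁻⁸ J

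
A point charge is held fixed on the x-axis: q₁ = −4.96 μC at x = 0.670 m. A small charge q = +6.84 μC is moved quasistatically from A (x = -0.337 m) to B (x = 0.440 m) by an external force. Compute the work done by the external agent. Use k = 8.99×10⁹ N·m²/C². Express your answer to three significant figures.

For quasistatic motion the external work equals the change in potential energy: W_ext = qΔV = q(V_B − V_A).
At A: distance to the source charge is 1.01 m; V_A = kq₁/r = -4.43×10⁴ V.
At B: distance to the source charge is 0.230 m; V_B = kq₁/r = -1.94×10⁵ V.
ΔV = V_B − V_A = -1.50×10⁵ V.
W_ext = qΔV = (6.84×10⁻⁶ C)(-1.50×10⁵ V) = -1.02 J.

-1.02 J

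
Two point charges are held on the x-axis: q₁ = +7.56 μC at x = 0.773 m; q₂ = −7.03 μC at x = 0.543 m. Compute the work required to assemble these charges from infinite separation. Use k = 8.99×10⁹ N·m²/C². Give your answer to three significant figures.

-2.08 J

The work to assemble the configuration equals its total potential energy, U = Σ kqᵢqⱼ/rᵢⱼ over all pairs.
Pair separations: r₁₂ = 0.230 m.
U = (-2.08) = -2.08 J.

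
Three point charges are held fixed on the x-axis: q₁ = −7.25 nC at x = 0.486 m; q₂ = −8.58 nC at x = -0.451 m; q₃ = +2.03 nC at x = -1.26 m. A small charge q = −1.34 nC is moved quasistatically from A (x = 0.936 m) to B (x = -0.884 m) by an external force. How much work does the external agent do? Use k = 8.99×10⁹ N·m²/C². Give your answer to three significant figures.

-2.01×10⁻⁸ J

For quasistatic motion the external work equals the change in potential energy: W_ext = qΔV = q(V_B − V_A).
At A: distances to the source charges are 0.450 m, 1.39 m, 2.20 m; V_A = Σ kqᵢ/rᵢ = -192 V.
At B: distances to the source charges are 1.37 m, 0.433 m, 0.376 m; V_B = Σ kqᵢ/rᵢ = -177 V.
ΔV = V_B − V_A = 15.0 V.
W_ext = qΔV = (-1.34×10⁻⁹ C)(15.0 V) = -2.01×10⁻⁸ J.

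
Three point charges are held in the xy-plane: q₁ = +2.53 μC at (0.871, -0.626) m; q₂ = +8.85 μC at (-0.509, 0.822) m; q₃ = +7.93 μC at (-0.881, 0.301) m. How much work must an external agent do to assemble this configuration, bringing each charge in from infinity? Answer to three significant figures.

1.18 J

The work to assemble the configuration equals its total potential energy, U = Σ kqᵢqⱼ/rᵢⱼ over all pairs.
Pair separations: r₁₂ = 2.00 m, r₁₃ = 1.98 m, r₂₃ = 0.640 m.
U = (0.101) + (0.0910) + (0.986) = 1.18 J.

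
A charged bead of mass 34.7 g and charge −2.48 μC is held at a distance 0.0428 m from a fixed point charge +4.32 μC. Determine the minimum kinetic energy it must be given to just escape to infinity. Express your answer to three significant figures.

2.25 J

To just escape, total mechanical energy must reach zero at infinity: ½mv²_min + U = 0, so ½mv²_min = −U = |kQq|/r.
|U| = |kQq|/r = (8.99×10⁹ N·m²/C²)(4.32×10⁻⁶)(2.48×10⁻⁶)/(0.0428) = 2.25 J.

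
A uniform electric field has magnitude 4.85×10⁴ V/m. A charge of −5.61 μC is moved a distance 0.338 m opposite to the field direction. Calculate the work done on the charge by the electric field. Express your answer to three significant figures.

The potential change for a displacement 0.338 m opposite to the field direction is ΔV = +Ed = 1.64×10⁴ V.
W_field = −qΔV = 0.0920 J.

0.0920 J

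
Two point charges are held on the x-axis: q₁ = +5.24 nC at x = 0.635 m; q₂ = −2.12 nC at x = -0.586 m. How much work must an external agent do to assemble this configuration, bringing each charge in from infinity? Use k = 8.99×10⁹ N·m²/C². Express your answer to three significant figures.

-8.18×10⁻⁸ J

The assembly work is the sum of pairwise potential energies, U = Σ_{i<j} kqᵢqⱼ/rᵢⱼ.
Pair separations: r₁₂ = 1.22 m.
U = (-8.18×10⁻⁸) = -8.18×10⁻⁸ J.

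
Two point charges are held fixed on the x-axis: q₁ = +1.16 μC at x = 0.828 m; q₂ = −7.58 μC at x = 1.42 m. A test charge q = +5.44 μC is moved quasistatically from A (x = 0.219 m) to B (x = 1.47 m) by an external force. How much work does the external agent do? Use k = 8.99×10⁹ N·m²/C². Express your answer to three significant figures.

-7.11 J

For quasistatic motion the external work equals the change in potential energy: W_ext = qΔV = q(V_B − V_A).
At A: distances to the source charges are 0.609 m, 1.20 m; V_A = Σ kqᵢ/rᵢ = -3.96×10⁴ V.
At B: distances to the source charges are 0.642 m, 0.0500 m; V_B = Σ kqᵢ/rᵢ = -1.35×10⁶ V.
ΔV = V_B − V_A = -1.31×10⁶ V.
W_ext = qΔV = (5.44×10⁻⁶ C)(-1.31×10⁶ V) = -7.11 J.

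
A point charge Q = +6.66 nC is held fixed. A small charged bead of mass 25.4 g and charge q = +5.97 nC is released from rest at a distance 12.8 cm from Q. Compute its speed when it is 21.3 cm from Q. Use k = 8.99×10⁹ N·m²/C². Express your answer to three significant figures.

9.37×10⁻³ m/s

Only the electrostatic force acts, so mechanical energy is conserved: ½mv² = U₁ − U₂ = kQq(1/r₁ − 1/r₂).
U₁ − U₂ = (8.99×10⁹ N·m²/C²)(6.66×10⁻⁹ C)(5.97×10⁻⁹ C)(1/0.128 − 1/0.213) = 1.11×10⁻⁶ J.
v = √(2·1.11×10⁻⁶/0.0254) = 9.37×10⁻³ m/s.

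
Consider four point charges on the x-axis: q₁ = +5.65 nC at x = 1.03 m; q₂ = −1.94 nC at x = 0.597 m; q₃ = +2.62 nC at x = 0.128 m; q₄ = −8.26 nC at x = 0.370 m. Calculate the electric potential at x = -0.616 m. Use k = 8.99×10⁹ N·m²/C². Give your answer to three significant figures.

-27.2 V

Electric potential is a scalar, so the contributions from each charge add algebraically: V = Σ kqᵢ/rᵢ.
Distances from the field point to each charge: r₁ = 1.65 m, r₂ = 1.21 m, r₃ = 0.744 m, r₄ = 0.986 m.
V = k[(5.65×10⁻⁹)/(1.65) + (-1.94×10⁻⁹)/(1.21) + (2.62×10⁻⁹)/(0.744) + (-8.26×10⁻⁹)/(0.986)] = -27.2 V.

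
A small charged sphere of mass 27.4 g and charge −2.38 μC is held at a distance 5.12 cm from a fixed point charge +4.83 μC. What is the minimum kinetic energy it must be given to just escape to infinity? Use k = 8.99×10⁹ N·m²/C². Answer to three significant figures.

2.02 J

To just escape, total mechanical energy must reach zero at infinity: ½mv²_min + U = 0, so ½mv²_min = −U = |kQq|/r.
|U| = |kQq|/r = (8.99×10⁹ N·m²/C²)(4.83×10⁻⁶)(2.38×10⁻⁶)/(0.0512) = 2.02 J.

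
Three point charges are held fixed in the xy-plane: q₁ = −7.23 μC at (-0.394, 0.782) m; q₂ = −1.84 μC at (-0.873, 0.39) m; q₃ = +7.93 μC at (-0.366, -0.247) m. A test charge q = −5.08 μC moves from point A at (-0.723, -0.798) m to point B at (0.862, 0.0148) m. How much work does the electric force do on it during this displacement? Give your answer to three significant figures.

-0.260 J

The work done by the electric force is W_field = −ΔU = −q(V_B − V_A) = q(V_A − V_B).
At A: distances to the source charges are 1.61 m, 1.20 m, 0.657 m; V_A = Σ kqᵢ/rᵢ = 5.45×10⁴ V.
At B: distances to the source charges are 1.47 m, 1.78 m, 1.26 m; V_B = Σ kqᵢ/rᵢ = 3300 V.
ΔV = V_B − V_A = -5.12×10⁴ V.
W_field = −qΔV = −(-5.08×10⁻⁶ C)(-5.12×10⁴ V) = -0.260 J.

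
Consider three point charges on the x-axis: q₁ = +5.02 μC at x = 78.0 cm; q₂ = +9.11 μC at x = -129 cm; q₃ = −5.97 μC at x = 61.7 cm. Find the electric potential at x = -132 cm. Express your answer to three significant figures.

2.72×10⁶ V

The total potential is the scalar sum of each charge's contribution, V = Σ kqᵢ/rᵢ.
Distances from the field point to each charge: r₁ = 2.10 m, r₂ = 0.0300 m, r₃ = 1.94 m.
V = k[(5.02×10⁻⁶)/(2.10) + (9.11×10⁻⁶)/(0.0300) + (-5.97×10⁻⁶)/(1.94)] = 2.72×10⁶ V.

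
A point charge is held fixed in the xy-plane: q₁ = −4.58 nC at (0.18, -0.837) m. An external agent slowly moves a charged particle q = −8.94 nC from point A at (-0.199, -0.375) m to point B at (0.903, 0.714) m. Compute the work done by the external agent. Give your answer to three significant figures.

For quasistatic motion the external work equals the change in potential energy: W_ext = qΔV = q(V_B − V_A).
At A: distance to the source charge is 0.598 m; V_A = kq₁/r = -68.9 V.
At B: distance to the source charge is 1.71 m; V_B = kq₁/r = -24.1 V.
ΔV = V_B − V_A = 44.8 V.
W_ext = qΔV = (-8.94×10⁻⁹ C)(44.8 V) = -4.01×10⁻⁷ J.

-4.01×10⁻⁷ J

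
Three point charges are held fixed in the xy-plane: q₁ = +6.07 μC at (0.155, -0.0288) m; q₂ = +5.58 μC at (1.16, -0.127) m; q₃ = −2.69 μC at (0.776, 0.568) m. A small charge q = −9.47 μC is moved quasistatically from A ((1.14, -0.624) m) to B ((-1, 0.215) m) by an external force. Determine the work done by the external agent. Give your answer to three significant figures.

0.692 J

For quasistatic motion the external work equals the change in potential energy: W_ext = qΔV = q(V_B − V_A).
At A: distances to the source charges are 1.15 m, 0.497 m, 1.25 m; V_A = Σ kqᵢ/rᵢ = 1.29×10⁵ V.
At B: distances to the source charges are 1.18 m, 2.19 m, 1.81 m; V_B = Σ kqᵢ/rᵢ = 5.58×10⁴ V.
ΔV = V_B − V_A = -7.31×10⁴ V.
W_ext = qΔV = (-9.47×10⁻⁶ C)(-7.31×10⁴ V) = 0.692 J.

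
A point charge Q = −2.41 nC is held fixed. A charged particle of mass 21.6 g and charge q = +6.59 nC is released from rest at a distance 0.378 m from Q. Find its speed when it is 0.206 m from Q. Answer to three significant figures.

Only the electrostatic force acts, so mechanical energy is conserved: ½mv² = U₁ − U₂ = kQq(1/r₁ − 1/r₂).
U₁ − U₂ = (8.99×10⁹ N·m²/C²)(-2.41×10⁻⁹ C)(6.59×10⁻⁹ C)(1/0.378 − 1/0.206) = 3.15×10⁻⁷ J.
v = √(2·3.15×10⁻⁷/0.0216) = 5.40×10⁻³ m/s.

5.40×10⁻³ m/s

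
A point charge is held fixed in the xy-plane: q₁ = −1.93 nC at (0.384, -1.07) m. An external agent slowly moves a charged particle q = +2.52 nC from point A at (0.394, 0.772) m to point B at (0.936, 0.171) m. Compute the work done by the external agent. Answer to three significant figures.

For quasistatic motion the external work equals the change in potential energy: W_ext = qΔV = q(V_B − V_A).
At A: distance to the source charge is 1.84 m; V_A = kq₁/r = -9.42 V.
At B: distance to the source charge is 1.36 m; V_B = kq₁/r = -12.8 V.
ΔV = V_B − V_A = -3.36 V.
W_ext = qΔV = (2.52×10⁻⁹ C)(-3.36 V) = -8.45×10⁻⁹ J.

-8.45×10⁻⁹ J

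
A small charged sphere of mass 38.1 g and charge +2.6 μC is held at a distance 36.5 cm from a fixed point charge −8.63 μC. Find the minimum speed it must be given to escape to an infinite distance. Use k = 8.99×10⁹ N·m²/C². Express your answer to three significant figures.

5.39 m/s

To just escape, total mechanical energy must reach zero at infinity: ½mv²_min + U = 0, so ½mv²_min = −U = |kQq|/r.
|U| = |kQq|/r = (8.99×10⁹ N·m²/C²)(8.63×10⁻⁶)(2.60×10⁻⁶)/(0.365) = 0.553 J.
v_min = √(2|U|/m) = √(2·0.553/0.0381) = 5.39 m/s.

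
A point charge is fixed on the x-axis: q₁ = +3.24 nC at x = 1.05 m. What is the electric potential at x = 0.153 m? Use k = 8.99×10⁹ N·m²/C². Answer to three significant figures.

32.5 V

The total potential is the scalar sum of each charge's contribution, V = Σ kqᵢ/rᵢ.
V = k[(3.24×10⁻⁹)/(0.897)] = 32.5 V.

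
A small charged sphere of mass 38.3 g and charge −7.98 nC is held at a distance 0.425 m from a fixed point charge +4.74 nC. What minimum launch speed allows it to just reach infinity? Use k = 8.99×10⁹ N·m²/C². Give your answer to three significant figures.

To just escape, total mechanical energy must reach zero at infinity: ½mv²_min + U = 0, so ½mv²_min = −U = |kQq|/r.
|U| = |kQq|/r = (8.99×10⁹ N·m²/C²)(4.74×10⁻⁹)(7.98×10⁻⁹)/(0.425) = 8.00×10⁻⁷ J.
v_min = √(2|U|/m) = √(2·8.00×10⁻⁷/0.0383) = 6.46×10⁻³ m/s.

6.46×10⁻³ m/s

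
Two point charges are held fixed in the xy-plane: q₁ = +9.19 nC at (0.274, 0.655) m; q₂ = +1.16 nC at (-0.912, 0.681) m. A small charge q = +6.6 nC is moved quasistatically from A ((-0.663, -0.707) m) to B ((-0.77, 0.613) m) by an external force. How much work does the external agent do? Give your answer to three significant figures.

For quasistatic motion the external work equals the change in potential energy: W_ext = qΔV = q(V_B − V_A).
At A: distances to the source charges are 1.65 m, 1.41 m; V_A = Σ kqᵢ/rᵢ = 57.4 V.
At B: distances to the source charges are 1.04 m, 0.157 m; V_B = Σ kqᵢ/rᵢ = 145 V.
ΔV = V_B − V_A = 87.9 V.
W_ext = qΔV = (6.60×10⁻⁹ C)(87.9 V) = 5.80×10⁻⁷ J.

5.80×10⁻⁷ J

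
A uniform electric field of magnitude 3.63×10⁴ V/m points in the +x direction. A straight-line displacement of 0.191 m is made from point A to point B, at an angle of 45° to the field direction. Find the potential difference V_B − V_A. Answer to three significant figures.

-4900 V

Only the component of displacement along E changes the potential: ΔV = −E·d·cosθ.
ΔV = −(3.63×10⁴ V/m)(0.191 m)cos45° = -4900 V.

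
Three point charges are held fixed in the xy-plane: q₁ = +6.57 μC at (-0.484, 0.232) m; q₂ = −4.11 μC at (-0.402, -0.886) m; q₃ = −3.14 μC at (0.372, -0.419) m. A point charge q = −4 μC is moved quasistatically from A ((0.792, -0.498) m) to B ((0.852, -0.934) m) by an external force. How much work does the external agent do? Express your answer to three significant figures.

-0.0763 J

For quasistatic motion the external work equals the change in potential energy: W_ext = qΔV = q(V_B − V_A).
At A: distances to the source charges are 1.47 m, 1.26 m, 0.427 m; V_A = Σ kqᵢ/rᵢ = -5.53×10⁴ V.
At B: distances to the source charges are 1.77 m, 1.25 m, 0.704 m; V_B = Σ kqᵢ/rᵢ = -3.62×10⁴ V.
ΔV = V_B − V_A = 1.91×10⁴ V.
W_ext = qΔV = (-4.00×10⁻⁶ C)(1.91×10⁴ V) = -0.0763 J.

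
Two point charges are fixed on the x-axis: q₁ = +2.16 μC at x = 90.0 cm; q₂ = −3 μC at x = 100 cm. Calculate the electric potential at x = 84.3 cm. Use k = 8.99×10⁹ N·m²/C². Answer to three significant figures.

Electric potential is a scalar, so the contributions from each charge add algebraically: V = Σ kqᵢ/rᵢ.
Distances from the field point to each charge: r₁ = 0.0570 m, r₂ = 0.157 m.
V = k[(2.16×10⁻⁶)/(0.0570) + (-3.00×10⁻⁶)/(0.157)] = 1.69×10⁵ V.

1.69×10⁵ V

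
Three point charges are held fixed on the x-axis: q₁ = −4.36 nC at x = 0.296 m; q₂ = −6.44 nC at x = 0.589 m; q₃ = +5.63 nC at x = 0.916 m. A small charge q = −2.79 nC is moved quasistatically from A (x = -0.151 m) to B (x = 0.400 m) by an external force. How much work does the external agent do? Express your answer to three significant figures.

For quasistatic motion the external work equals the change in potential energy: W_ext = qΔV = q(V_B − V_A).
At A: distances to the source charges are 0.447 m, 0.740 m, 1.07 m; V_A = Σ kqᵢ/rᵢ = -118 V.
At B: distances to the source charges are 0.104 m, 0.189 m, 0.516 m; V_B = Σ kqᵢ/rᵢ = -585 V.
ΔV = V_B − V_A = -467 V.
W_ext = qΔV = (-2.79×10⁻⁹ C)(-467 V) = 1.30×10⁻⁶ J.

1.30×10⁻⁶ J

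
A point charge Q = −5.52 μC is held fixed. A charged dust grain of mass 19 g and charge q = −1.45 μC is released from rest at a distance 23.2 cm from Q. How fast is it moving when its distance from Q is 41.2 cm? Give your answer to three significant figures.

3.78 m/s

Only the electrostatic force acts, so mechanical energy is conserved: ½mv² = U₁ − U₂ = kQq(1/r₁ − 1/r₂).
U₁ − U₂ = (8.99×10⁹ N·m²/C²)(-5.52×10⁻⁶ C)(-1.45×10⁻⁶ C)(1/0.232 − 1/0.412) = 0.136 J.
v = √(2·0.136/0.0190) = 3.78 m/s.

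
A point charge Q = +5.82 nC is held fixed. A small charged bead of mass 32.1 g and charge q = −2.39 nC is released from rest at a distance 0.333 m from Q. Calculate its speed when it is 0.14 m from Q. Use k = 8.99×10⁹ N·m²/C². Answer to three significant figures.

Only the electrostatic force acts, so mechanical energy is conserved: ½mv² = U₁ − U₂ = kQq(1/r₁ − 1/r₂).
U₁ − U₂ = (8.99×10⁹ N·m²/C²)(5.82×10⁻⁹ C)(-2.39×10⁻⁹ C)(1/0.333 − 1/0.140) = 5.18×10⁻⁷ J.
v = √(2·5.18×10⁻⁷/0.0321) = 5.68×10⁻³ m/s.

5.68×10⁻³ m/s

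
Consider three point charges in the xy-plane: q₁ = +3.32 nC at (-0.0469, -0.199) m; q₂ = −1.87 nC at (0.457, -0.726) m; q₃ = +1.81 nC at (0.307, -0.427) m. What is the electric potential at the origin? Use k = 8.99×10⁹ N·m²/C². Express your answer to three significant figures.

The total potential is the scalar sum of each charge's contribution, V = Σ kqᵢ/rᵢ.
Distances from the field point to each charge: r₁ = 0.204 m, r₂ = 0.858 m, r₃ = 0.526 m.
V = k[(3.32×10⁻⁹)/(0.204) + (-1.87×10⁻⁹)/(0.858) + (1.81×10⁻⁹)/(0.526)] = 157 V.

157 V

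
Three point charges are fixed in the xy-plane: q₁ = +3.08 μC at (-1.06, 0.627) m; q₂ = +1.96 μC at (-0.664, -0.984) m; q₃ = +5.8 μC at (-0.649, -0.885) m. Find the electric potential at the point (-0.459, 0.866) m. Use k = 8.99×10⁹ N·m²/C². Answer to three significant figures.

8.19×10⁴ V

The total potential is the scalar sum of each charge's contribution, V = Σ kqᵢ/rᵢ.
Distances from the field point to each charge: r₁ = 0.647 m, r₂ = 1.86 m, r₃ = 1.76 m.
V = k[(3.08×10⁻⁶)/(0.647) + (1.96×10⁻⁶)/(1.86) + (5.80×10⁻⁶)/(1.76)] = 8.19×10⁴ V.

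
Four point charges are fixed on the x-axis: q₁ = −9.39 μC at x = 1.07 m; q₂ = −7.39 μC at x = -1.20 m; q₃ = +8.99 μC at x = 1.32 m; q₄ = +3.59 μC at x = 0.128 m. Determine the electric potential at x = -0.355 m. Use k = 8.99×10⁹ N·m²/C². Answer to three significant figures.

-2.28×10⁴ V

The total potential is the scalar sum of each charge's contribution, V = Σ kqᵢ/rᵢ.
Distances from the field point to each charge: r₁ = 1.43 m, r₂ = 0.845 m, r₃ = 1.68 m, r₄ = 0.483 m.
V = k[(-9.39×10⁻⁶)/(1.43) + (-7.39×10⁻⁶)/(0.845) + (8.99×10⁻⁶)/(1.68) + (3.59×10⁻⁶)/(0.483)] = -2.28×10⁴ V.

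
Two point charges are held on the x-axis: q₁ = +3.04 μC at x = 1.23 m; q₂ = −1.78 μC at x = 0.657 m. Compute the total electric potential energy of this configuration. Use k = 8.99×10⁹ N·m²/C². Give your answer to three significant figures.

The assembly work is the sum of pairwise potential energies, U = Σ_{i<j} kqᵢqⱼ/rᵢⱼ.
Pair separations: r₁₂ = 0.573 m.
U = (-0.0849) = -0.0849 J.

-0.0849 J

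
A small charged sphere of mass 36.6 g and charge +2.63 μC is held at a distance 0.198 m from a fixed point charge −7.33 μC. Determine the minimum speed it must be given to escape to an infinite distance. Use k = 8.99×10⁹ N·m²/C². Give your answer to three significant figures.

6.92 m/s

To just escape, total mechanical energy must reach zero at infinity: ½mv²_min + U = 0, so ½mv²_min = −U = |kQq|/r.
|U| = |kQq|/r = (8.99×10⁹ N·m²/C²)(7.33×10⁻⁶)(2.63×10⁻⁶)/(0.198) = 0.875 J.
v_min = √(2|U|/m) = √(2·0.875/0.0366) = 6.92 m/s.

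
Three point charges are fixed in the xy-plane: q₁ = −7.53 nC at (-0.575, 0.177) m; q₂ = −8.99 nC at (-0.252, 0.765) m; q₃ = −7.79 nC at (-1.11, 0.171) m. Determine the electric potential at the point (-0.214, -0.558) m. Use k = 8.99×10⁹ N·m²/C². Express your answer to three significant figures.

-204 V

Electric potential is a scalar, so the contributions from each charge add algebraically: V = Σ kqᵢ/rᵢ.
Distances from the field point to each charge: r₁ = 0.819 m, r₂ = 1.32 m, r₃ = 1.16 m.
V = k[(-7.53×10⁻⁹)/(0.819) + (-8.99×10⁻⁹)/(1.32) + (-7.79×10⁻⁹)/(1.16)] = -204 V.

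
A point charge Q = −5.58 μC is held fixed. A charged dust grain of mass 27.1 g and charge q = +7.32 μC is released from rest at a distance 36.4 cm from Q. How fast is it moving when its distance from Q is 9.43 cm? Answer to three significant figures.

Only the electrostatic force acts, so mechanical energy is conserved: ½mv² = U₁ − U₂ = kQq(1/r₁ − 1/r₂).
U₁ − U₂ = (8.99×10⁹ N·m²/C²)(-5.58×10⁻⁶ C)(7.32×10⁻⁶ C)(1/0.364 − 1/0.0943) = 2.89 J.
v = √(2·2.89/0.0271) = 14.6 m/s.

14.6 m/s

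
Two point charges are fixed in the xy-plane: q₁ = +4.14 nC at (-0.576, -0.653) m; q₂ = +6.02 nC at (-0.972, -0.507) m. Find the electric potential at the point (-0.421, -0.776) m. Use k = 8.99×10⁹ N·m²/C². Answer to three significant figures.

276 V

Electric potential is a scalar, so the contributions from each charge add algebraically: V = Σ kqᵢ/rᵢ.
Distances from the field point to each charge: r₁ = 0.198 m, r₂ = 0.613 m.
V = k[(4.14×10⁻⁹)/(0.198) + (6.02×10⁻⁹)/(0.613)] = 276 V.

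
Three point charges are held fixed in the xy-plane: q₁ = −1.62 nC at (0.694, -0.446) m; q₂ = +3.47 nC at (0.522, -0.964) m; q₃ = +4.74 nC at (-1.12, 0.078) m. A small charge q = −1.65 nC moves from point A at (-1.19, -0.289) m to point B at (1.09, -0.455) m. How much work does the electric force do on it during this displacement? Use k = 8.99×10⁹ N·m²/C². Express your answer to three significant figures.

The work done by the electric force is W_field = −ΔU = −q(V_B − V_A) = q(V_A − V_B).
At A: distances to the source charges are 1.89 m, 1.84 m, 0.374 m; V_A = Σ kqᵢ/rᵢ = 123 V.
At B: distances to the source charges are 0.396 m, 0.763 m, 2.27 m; V_B = Σ kqᵢ/rᵢ = 22.9 V.
ΔV = V_B − V_A = -100 V.
W_field = −qΔV = −(-1.65×10⁻⁹ C)(-100 V) = -1.66×10⁻⁷ J.

-1.66×10⁻⁷ J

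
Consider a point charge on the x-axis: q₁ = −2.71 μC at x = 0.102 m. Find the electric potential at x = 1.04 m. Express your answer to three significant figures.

The total potential is the scalar sum of each charge's contribution, V = Σ kqᵢ/rᵢ.
V = k[(-2.71×10⁻⁶)/(0.938)] = -2.60×10⁴ V.

-2.60×10⁴ V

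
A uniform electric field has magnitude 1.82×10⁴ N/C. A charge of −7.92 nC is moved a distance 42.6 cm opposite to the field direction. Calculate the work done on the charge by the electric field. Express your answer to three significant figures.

The potential change for a displacement 42.6 cm opposite to the field direction is ΔV = +Ed = 7750 V.
W_field = −qΔV = 6.14×10⁻⁵ J.

6.14×10⁻⁵ J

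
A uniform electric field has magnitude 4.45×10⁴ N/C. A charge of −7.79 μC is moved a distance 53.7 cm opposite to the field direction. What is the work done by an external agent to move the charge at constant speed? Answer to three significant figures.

The potential change for a displacement 53.7 cm opposite to the field direction is ΔV = +Ed = 2.39×10⁴ V.
W_ext = qΔV = -0.186 J.

-0.186 J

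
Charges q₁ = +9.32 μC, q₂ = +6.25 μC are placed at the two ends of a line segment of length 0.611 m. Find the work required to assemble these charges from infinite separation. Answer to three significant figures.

0.857 J

The work to assemble the configuration equals its total potential energy, U = Σ kqᵢqⱼ/rᵢⱼ over all pairs.
The separation is r = 0.611 m.
U = (0.857) = 0.857 J.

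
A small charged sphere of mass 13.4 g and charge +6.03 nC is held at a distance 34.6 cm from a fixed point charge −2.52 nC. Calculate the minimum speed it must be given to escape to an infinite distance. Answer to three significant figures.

To just escape, total mechanical energy must reach zero at infinity: ½mv²_min + U = 0, so ½mv²_min = −U = |kQq|/r.
|U| = |kQq|/r = (8.99×10⁹ N·m²/C²)(2.52×10⁻⁹)(6.03×10⁻⁹)/(0.346) = 3.95×10⁻⁷ J.
v_min = √(2|U|/m) = √(2·3.95×10⁻⁷/0.0134) = 7.68×10⁻³ m/s.

7.68×10⁻³ m/s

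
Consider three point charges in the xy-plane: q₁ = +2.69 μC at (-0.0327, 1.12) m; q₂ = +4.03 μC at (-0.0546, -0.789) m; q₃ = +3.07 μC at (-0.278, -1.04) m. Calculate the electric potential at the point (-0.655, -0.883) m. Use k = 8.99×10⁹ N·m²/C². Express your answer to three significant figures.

1.39×10⁵ V

The total potential is the scalar sum of each charge's contribution, V = Σ kqᵢ/rᵢ.
Distances from the field point to each charge: r₁ = 2.10 m, r₂ = 0.608 m, r₃ = 0.408 m.
V = k[(2.69×10⁻⁶)/(2.10) + (4.03×10⁻⁶)/(0.608) + (3.07×10⁻⁶)/(0.408)] = 1.39×10⁵ V.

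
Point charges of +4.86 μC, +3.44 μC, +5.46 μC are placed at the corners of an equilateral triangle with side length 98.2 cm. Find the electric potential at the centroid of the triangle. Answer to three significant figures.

2.18×10⁵ V

The total potential is the scalar sum of each charge's contribution, V = Σ kqᵢ/rᵢ.
The distance from each vertex to the centroid is a/√3 = 0.567 m.
V = k[(4.86×10⁻⁶)/(0.567) + (3.44×10⁻⁶)/(0.567) + (5.46×10⁻⁶)/(0.567)] = 2.18×10⁵ V.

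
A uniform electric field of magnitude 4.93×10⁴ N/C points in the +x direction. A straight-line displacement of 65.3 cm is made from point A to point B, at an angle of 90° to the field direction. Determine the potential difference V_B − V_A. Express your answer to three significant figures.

0 V

Only the component of displacement along E changes the potential: ΔV = −E·d·cosθ.
ΔV = −(4.93×10⁴ V/m)(0.653 m)cos90° = 0 V.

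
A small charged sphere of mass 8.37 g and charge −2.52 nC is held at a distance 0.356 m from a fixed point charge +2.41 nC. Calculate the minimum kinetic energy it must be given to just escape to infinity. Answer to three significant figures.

1.53×10⁻⁷ J

To just escape, total mechanical energy must reach zero at infinity: ½mv²_min + U = 0, so ½mv²_min = −U = |kQq|/r.
|U| = |kQq|/r = (8.99×10⁹ N·m²/C²)(2.41×10⁻⁹)(2.52×10⁻⁹)/(0.356) = 1.53×10⁻⁷ J.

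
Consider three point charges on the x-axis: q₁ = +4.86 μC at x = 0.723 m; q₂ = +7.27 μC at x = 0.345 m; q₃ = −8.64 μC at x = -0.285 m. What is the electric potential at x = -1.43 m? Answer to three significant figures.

-1.07×10⁴ V

The total potential is the scalar sum of each charge's contribution, V = Σ kqᵢ/rᵢ.
Distances from the field point to each charge: r₁ = 2.15 m, r₂ = 1.77 m, r₃ = 1.15 m.
V = k[(4.86×10⁻⁶)/(2.15) + (7.27×10⁻⁶)/(1.77) + (-8.64×10⁻⁶)/(1.15)] = -1.07×10⁴ V.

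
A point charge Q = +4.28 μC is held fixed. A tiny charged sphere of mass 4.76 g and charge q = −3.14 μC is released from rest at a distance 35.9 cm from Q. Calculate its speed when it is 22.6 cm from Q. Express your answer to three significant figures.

Only the electrostatic force acts, so mechanical energy is conserved: ½mv² = U₁ − U₂ = kQq(1/r₁ − 1/r₂).
U₁ − U₂ = (8.99×10⁹ N·m²/C²)(4.28×10⁻⁶ C)(-3.14×10⁻⁶ C)(1/0.359 − 1/0.226) = 0.198 J.
v = √(2·0.198/4.76×10⁻³) = 9.12 m/s.

9.12 m/s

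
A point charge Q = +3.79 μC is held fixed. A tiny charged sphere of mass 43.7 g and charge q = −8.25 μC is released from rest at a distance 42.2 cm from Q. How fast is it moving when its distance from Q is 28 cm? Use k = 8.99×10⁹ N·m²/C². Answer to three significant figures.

Only the electrostatic force acts, so mechanical energy is conserved: ½mv² = U₁ − U₂ = kQq(1/r₁ − 1/r₂).
U₁ − U₂ = (8.99×10⁹ N·m²/C²)(3.79×10⁻⁶ C)(-8.25×10⁻⁶ C)(1/0.422 − 1/0.280) = 0.338 J.
v = √(2·0.338/0.0437) = 3.93 m/s.

3.93 m/s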